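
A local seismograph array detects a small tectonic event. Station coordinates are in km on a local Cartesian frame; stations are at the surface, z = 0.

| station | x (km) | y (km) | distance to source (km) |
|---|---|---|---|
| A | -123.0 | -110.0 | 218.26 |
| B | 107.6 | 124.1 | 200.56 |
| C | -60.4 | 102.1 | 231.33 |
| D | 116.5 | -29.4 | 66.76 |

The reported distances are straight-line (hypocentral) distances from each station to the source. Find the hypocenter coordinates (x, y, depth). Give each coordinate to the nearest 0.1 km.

(87.2, -70.6, 43.6)

Each station gives a sphere (x−x_i)² + (y−y_i)² + z² = d_i² (stations at z=0).
Subtracting the A sphere from B and C: z² cancels, leaving linear equations in x and y:
461.2 x + 468.2 y = 7162.68
125.2 x + 424.2 y = -19032.57
Solving: x ≈ 87.208, y ≈ -70.606 km (keep extra digits for the depth step; rounded: 87.2, -70.6).
Then from the A sphere: z² = 218.26² − (x + 123.0)² − (y + 110.0)² with x = 87.208, y = -70.606, so z ≈ 43.568 ≈ 43.6 km.
Check against D (with the unrounded solution): distance 66.74 ≈ 66.76 km. ✓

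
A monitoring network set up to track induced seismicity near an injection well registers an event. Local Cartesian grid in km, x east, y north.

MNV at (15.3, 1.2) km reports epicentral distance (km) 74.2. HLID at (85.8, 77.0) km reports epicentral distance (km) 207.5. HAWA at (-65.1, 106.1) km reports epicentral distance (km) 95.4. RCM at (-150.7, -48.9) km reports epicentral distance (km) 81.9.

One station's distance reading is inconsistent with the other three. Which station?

MNV

Solve using three stations at a time. Using HLID, HAWA, RCM (subtract circle equations pairwise → linear system) gives (x, y) ≈ (-115.0, 24.8).
Distances from that point to each station vs reported:
  MNV: calculated 132.5 vs reported 74.2 → residual 58.3 km
  HLID: calculated 207.5 vs reported 207.5 → residual 0.0 km
  HAWA: calculated 95.4 vs reported 95.4 → residual 0.0 km
  RCM: calculated 81.9 vs reported 81.9 → residual 0.0 km
HLID, HAWA, RCM are mutually consistent (residuals ≈ 0); MNV is off by 58.3 km.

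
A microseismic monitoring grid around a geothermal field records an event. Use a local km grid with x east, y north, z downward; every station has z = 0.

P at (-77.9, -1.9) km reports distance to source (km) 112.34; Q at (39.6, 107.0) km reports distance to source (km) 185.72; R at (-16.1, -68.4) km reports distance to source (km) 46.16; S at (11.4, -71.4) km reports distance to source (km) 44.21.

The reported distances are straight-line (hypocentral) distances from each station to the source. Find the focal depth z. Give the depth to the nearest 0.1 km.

Each station gives a sphere (x−x_i)² + (y−y_i)² + z² = d_i² (stations at z=0).
Subtracting the P sphere from Q and R: z² cancels, leaving linear equations in x and y:
235.0 x + 217.8 y = -14926.50
123.6 x − 133.0 y = 9355.28
Solving: x ≈ 0.900, y ≈ -69.504 km (keep extra digits for the depth step; rounded: 0.9, -69.5).
Then from the P sphere: z² = 112.34² − (x + 77.9)² − (y + 1.9)² with x = 0.900, y = -69.504, so z ≈ 42.901 ≈ 42.9 km.

z ≈ 42.9 km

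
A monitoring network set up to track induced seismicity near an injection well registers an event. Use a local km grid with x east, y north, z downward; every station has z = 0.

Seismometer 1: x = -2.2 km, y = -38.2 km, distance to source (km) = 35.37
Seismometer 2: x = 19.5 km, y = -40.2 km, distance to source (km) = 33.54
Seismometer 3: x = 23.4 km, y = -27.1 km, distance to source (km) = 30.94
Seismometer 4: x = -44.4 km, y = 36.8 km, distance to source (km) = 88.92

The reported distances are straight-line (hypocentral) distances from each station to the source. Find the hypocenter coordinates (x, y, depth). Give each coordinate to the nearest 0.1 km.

Each station gives a sphere (x−x_i)² + (y−y_i)² + z² = d_i² (stations at z=0).
Subtracting the Seismometer 1 sphere from Seismometer 2 and Seismometer 3: z² cancels, leaving linear equations in x and y:
43.4 x − 4.0 y = 658.32
51.2 x + 22.2 y = 111.64
Solving: x ≈ 12.892, y ≈ -24.703 km (keep extra digits for the depth step; rounded: 12.9, -24.7).
Then from the Seismometer 1 sphere: z² = 35.37² − (x + 2.2)² − (y + 38.2)² with x = 12.892, y = -24.703, so z ≈ 29.002 ≈ 29.0 km.
Check against Seismometer 4 (with the unrounded solution): distance 88.92 ≈ 88.92 km. ✓

(12.9, -24.7, 29.0)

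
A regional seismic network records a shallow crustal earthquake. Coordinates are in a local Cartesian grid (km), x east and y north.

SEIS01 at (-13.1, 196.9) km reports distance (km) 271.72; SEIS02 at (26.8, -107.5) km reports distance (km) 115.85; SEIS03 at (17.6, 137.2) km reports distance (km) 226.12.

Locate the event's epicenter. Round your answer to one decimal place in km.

x ≈ -81.4 km, y ≈ -66.1 km

Circle about each station: (x + 13.1)² + (y − 196.9)² = 271.72²; (x − 26.8)² + (y + 107.5)² = 115.85²; (x − 17.6)² + (y − 137.2)² = 226.12².
Subtracting pairs of circle equations eliminates x²+y² and gives linear equations (the radical axes):
79.8 x − 608.8 y = 33743.81
61.4 x − 119.4 y = 2893.88
Solving the 2×2 system: x ≈ -81.4, y ≈ -66.1 km.
Check against SEIS01 (with the unrounded x, y): √((x + 13.1)²+(y − 196.9)²) = 271.72 ≈ 271.72 km. ✓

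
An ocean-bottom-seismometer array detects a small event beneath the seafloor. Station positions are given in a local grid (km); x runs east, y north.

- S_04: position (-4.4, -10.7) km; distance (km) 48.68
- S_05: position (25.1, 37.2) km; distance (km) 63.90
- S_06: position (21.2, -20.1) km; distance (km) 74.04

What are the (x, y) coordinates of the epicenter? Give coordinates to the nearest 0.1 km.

x ≈ -37.6 km, y ≈ 24.9 km

Circle about each station: (x + 4.4)² + (y + 10.7)² = 48.68²; (x − 25.1)² + (y − 37.2)² = 63.90²; (x − 21.2)² + (y + 20.1)² = 74.04².
Subtracting the S_04 equation from the S_05 and S_06 equations removes the quadratic terms:
59.0 x + 95.8 y = 166.53
51.2 x − 18.8 y = -2392.58
Solving the 2×2 system: x ≈ -37.6, y ≈ 24.9 km.
Check against S_04 (with the unrounded x, y): √((x + 4.4)²+(y + 10.7)²) = 48.66 ≈ 48.68 km. ✓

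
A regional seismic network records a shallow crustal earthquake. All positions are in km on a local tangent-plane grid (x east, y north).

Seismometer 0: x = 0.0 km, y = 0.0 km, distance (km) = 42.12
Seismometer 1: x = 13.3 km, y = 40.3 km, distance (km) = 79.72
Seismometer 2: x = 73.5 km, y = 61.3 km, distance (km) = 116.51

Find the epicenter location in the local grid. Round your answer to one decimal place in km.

Circle about each station: x² + y² = 42.12²; (x − 13.3)² + (y − 40.3)² = 79.72²; (x − 73.5)² + (y − 61.3)² = 116.51².
Subtracting the Seismometer 0 equation from the Seismometer 1 and Seismometer 2 equations removes the quadratic terms:
26.6 x + 80.6 y = -2780.20
147.0 x + 122.6 y = -2640.55
Solving the 2×2 system: x ≈ 14.9, y ≈ -39.4 km.

x ≈ 14.9 km, y ≈ -39.4 km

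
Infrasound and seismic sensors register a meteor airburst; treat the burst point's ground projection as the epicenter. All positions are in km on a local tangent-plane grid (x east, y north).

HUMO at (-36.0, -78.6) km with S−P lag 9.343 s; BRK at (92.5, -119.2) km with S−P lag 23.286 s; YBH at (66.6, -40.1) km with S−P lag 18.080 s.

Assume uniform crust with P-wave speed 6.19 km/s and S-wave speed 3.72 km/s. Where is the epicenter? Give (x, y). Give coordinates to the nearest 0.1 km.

Distance from S−P lag: d = Δt · v_P v_S / (v_P − v_S) = Δt · (6.19·3.72)/(6.19−3.72) ≈ 9.3226·Δt.
So d_HUMO = 87.10, d_BRK = 217.09, d_YBH = 168.55 km.
Circle about each station: (x + 36.0)² + (y + 78.6)² = 87.10²; (x − 92.5)² + (y + 119.2)² = 217.09²; (x − 66.6)² + (y + 40.1)² = 168.55².
Subtracting the HUMO equation from the BRK and YBH equations removes the quadratic terms:
257.0 x − 81.2 y = -24250.73
205.2 x + 77.0 y = -22253.08
Solving the 2×2 system: x ≈ -100.8, y ≈ -20.4 km.

(-100.8, -20.4)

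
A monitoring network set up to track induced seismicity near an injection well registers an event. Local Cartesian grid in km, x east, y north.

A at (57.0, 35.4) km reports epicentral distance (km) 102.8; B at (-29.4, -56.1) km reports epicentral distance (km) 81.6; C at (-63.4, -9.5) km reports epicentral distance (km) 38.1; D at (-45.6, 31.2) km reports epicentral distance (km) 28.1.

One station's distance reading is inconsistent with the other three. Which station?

D

Solve using three stations at a time. Using A, B, C (subtract circle equations pairwise → linear system) gives (x, y) ≈ (-45.2, 24.0).
Distances from that point to each station vs reported:
  A: calculated 102.8 vs reported 102.8 → residual 0.0 km
  B: calculated 81.6 vs reported 81.6 → residual 0.0 km
  C: calculated 38.1 vs reported 38.1 → residual 0.0 km
  D: calculated 7.2 vs reported 28.1 → residual 20.9 km
A, B, C are mutually consistent (residuals ≈ 0); D is off by 20.9 km.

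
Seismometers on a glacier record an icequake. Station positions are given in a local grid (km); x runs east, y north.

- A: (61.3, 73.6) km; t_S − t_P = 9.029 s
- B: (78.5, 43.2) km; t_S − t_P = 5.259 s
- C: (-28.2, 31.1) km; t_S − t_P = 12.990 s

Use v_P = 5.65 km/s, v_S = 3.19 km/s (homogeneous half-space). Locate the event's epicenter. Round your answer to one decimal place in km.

x ≈ 64.0 km, y ≈ 7.5 km

Distance from S−P lag: d = Δt · v_P v_S / (v_P − v_S) = Δt · (5.65·3.19)/(5.65−3.19) ≈ 7.3266·Δt.
So d_A = 66.15, d_B = 38.53, d_C = 95.17 km.
Circle about each station: (x − 61.3)² + (y − 73.6)² = 66.15²; (x − 78.5)² + (y − 43.2)² = 38.53²; (x + 28.2)² + (y − 31.1)² = 95.17².
Subtracting the A equation from the B and C equations removes the quadratic terms:
34.4 x − 60.8 y = 1745.10
-179.0 x − 85.0 y = -12093.71
Solving the 2×2 system: x ≈ 64.0, y ≈ 7.5 km.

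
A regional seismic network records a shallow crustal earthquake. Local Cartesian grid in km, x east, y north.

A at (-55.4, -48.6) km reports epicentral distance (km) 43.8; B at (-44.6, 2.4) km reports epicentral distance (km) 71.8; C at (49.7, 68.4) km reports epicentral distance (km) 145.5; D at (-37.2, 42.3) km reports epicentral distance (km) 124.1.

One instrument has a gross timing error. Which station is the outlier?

D

Solve using three stations at a time. Using A, B, C (subtract circle equations pairwise → linear system) gives (x, y) ≈ (-13.9, -62.5).
Distances from that point to each station vs reported:
  A: calculated 43.8 vs reported 43.8 → residual 0.0 km
  B: calculated 71.8 vs reported 71.8 → residual 0.0 km
  C: calculated 145.5 vs reported 145.5 → residual 0.0 km
  D: calculated 107.4 vs reported 124.1 → residual 16.7 km
A, B, C are mutually consistent (residuals ≈ 0); D is off by 16.7 km.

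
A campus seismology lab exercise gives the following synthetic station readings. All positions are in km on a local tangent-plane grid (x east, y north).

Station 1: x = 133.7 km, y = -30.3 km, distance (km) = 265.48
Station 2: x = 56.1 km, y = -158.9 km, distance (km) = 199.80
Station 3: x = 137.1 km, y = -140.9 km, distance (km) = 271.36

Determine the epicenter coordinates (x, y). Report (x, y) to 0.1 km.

-127.2 km east, -79.4 km north

Circle about each station: (x − 133.7)² + (y + 30.3)² = 265.48²; (x − 56.1)² + (y + 158.9)² = 199.80²; (x − 137.1)² + (y + 140.9)² = 271.36².
Subtracting the Station 1 equation from the Station 2 and Station 3 equations removes the quadratic terms:
-155.2 x − 257.2 y = 40162.23
6.8 x − 221.2 y = 16698.82
Solving the 2×2 system: x ≈ -127.2, y ≈ -79.4 km.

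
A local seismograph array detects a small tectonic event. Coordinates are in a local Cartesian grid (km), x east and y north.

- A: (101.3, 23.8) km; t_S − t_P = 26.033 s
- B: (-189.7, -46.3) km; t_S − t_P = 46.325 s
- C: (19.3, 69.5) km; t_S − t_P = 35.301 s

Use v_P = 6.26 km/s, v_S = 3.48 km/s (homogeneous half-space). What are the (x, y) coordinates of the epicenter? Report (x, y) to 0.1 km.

Distance from S−P lag: d = Δt · v_P v_S / (v_P − v_S) = Δt · (6.26·3.48)/(6.26−3.48) ≈ 7.8363·Δt.
So d_A = 204.00, d_B = 363.01, d_C = 276.63 km.
Circle about each station: (x − 101.3)² + (y − 23.8)² = 204.00²; (x + 189.7)² + (y + 46.3)² = 363.01²; (x − 19.3)² + (y − 69.5)² = 276.63².
Subtracting the A equation from the B and C equations removes the quadratic terms:
-582.0 x − 140.2 y = -62858.61
-164.0 x + 91.4 y = -40533.55
Solving the 2×2 system: x ≈ 150.0, y ≈ -174.3 km.

x ≈ 150.0 km, y ≈ -174.3 km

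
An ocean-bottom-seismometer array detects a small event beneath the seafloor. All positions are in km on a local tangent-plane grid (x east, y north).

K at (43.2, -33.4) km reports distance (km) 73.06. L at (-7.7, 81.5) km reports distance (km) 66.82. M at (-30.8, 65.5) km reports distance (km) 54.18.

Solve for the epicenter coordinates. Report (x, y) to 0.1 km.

(-11.7, 14.8)

Circle about each station: (x − 43.2)² + (y + 33.4)² = 73.06²; (x + 7.7)² + (y − 81.5)² = 66.82²; (x + 30.8)² + (y − 65.5)² = 54.18².
Subtracting the K equation from the L and M equations removes the quadratic terms:
-101.8 x + 229.8 y = 4592.59
-148.0 x + 197.8 y = 4659.38
Solving the 2×2 system: x ≈ -11.7, y ≈ 14.8 km.
Check against K (with the unrounded x, y): √((x − 43.2)²+(y + 33.4)²) = 73.06 ≈ 73.06 km. ✓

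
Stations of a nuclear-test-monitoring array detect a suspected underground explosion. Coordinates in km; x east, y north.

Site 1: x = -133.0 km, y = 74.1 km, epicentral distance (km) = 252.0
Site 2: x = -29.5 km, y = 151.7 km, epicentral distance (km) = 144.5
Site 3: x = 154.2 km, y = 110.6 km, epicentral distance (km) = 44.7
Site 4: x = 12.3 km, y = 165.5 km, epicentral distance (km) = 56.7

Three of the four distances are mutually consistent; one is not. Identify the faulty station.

Site 4

Solve using three stations at a time. Using Site 1, Site 2, Site 3 (subtract circle equations pairwise → linear system) gives (x, y) ≈ (113.1, 128.3).
Distances from that point to each station vs reported:
  Site 1: calculated 252.0 vs reported 252.0 → residual 0.0 km
  Site 2: calculated 144.5 vs reported 144.5 → residual 0.0 km
  Site 3: calculated 44.7 vs reported 44.7 → residual 0.0 km
  Site 4: calculated 107.4 vs reported 56.7 → residual 50.7 km
Site 1, Site 2, Site 3 are mutually consistent (residuals ≈ 0); Site 4 is off by 50.7 km.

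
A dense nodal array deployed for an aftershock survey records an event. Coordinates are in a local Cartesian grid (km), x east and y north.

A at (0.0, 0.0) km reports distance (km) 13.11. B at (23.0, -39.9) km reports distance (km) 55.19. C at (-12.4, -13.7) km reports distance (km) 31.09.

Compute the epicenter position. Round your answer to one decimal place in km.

x ≈ 4.8 km, y ≈ 12.2 km

Circle about each station: x² + y² = 13.11²; (x − 23.0)² + (y + 39.9)² = 55.19²; (x + 12.4)² + (y + 13.7)² = 31.09².
Subtracting the A equation from the B and C equations removes the quadratic terms:
46.0 x − 79.8 y = -753.05
-24.8 x − 27.4 y = -453.27
Solving the 2×2 system: x ≈ 4.8, y ≈ 12.2 km.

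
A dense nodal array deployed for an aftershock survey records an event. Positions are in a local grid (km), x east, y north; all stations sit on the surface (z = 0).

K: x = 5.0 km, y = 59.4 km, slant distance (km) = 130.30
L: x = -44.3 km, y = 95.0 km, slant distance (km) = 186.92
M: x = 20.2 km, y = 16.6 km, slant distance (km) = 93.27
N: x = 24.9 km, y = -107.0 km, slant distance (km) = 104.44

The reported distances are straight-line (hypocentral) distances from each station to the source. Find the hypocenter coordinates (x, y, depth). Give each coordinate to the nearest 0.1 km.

Each station gives a sphere (x−x_i)² + (y−y_i)² + z² = d_i² (stations at z=0).
Subtracting the K sphere from L and M: z² cancels, leaving linear equations in x and y:
-98.6 x + 71.2 y = -10526.87
30.4 x − 85.6 y = 5409.04
Solving: x ≈ 82.218, y ≈ -33.991 km (keep extra digits for the depth step; rounded: 82.2, -34.0).
Then from the K sphere: z² = 130.30² − (x − 5.0)² − (y − 59.4)² with x = 82.218, y = -33.991, so z ≈ 47.891 ≈ 47.9 km.

x ≈ 82.2 km, y ≈ -34.0 km, depth ≈ 47.9 km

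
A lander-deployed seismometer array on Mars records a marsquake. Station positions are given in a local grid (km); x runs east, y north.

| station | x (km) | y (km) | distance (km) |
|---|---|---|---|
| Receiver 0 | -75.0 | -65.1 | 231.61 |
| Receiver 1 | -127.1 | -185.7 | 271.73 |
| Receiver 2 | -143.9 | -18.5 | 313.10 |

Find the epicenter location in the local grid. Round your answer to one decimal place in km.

x ≈ 141.8 km, y ≈ -146.6 km

Circle about each station: (x + 75.0)² + (y + 65.1)² = 231.61²; (x + 127.1)² + (y + 185.7)² = 271.73²; (x + 143.9)² + (y + 18.5)² = 313.10².
Subtracting the Receiver 0 equation from the Receiver 1 and Receiver 2 equations removes the quadratic terms:
-104.2 x − 241.2 y = 20581.89
-137.8 x + 93.2 y = -33201.97
Solving the 2×2 system: x ≈ 141.8, y ≈ -146.6 km.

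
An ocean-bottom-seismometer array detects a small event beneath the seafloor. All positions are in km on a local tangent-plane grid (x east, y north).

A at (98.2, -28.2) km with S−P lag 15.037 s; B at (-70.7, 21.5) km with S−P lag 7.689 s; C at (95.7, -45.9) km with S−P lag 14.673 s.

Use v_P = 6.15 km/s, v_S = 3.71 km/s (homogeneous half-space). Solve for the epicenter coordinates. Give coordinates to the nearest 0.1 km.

-41.5 km east, -44.2 km north

Distance from S−P lag: d = Δt · v_P v_S / (v_P − v_S) = Δt · (6.15·3.71)/(6.15−3.71) ≈ 9.3510·Δt.
So d_A = 140.61, d_B = 71.90, d_C = 137.21 km.
Circle about each station: (x − 98.2)² + (y + 28.2)² = 140.61²; (x + 70.7)² + (y − 21.5)² = 71.90²; (x − 95.7)² + (y + 45.9)² = 137.21².
Subtracting pairs of circle equations eliminates x²+y² and gives linear equations (the radical axes):
-337.8 x + 99.4 y = 9623.82
-5.0 x − 35.4 y = 1771.41
Solving the 2×2 system: x ≈ -41.5, y ≈ -44.2 km.
Check against A (with the unrounded x, y): √((x − 98.2)²+(y + 28.2)²) = 140.60 ≈ 140.61 km. ✓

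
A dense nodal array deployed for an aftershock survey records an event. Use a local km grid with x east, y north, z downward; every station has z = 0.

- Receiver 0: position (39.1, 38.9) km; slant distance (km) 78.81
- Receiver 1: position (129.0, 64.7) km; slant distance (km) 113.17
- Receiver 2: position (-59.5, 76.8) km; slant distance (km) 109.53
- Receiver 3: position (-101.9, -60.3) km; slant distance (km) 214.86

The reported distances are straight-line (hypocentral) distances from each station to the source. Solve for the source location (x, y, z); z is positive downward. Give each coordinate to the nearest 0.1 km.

x ≈ 34.3 km, y ≈ 97.3 km, depth ≈ 52.7 km

Each station gives a sphere (x−x_i)² + (y−y_i)² + z² = d_i² (stations at z=0).
Subtracting the Receiver 0 sphere from Receiver 1 and Receiver 2: z² cancels, leaving linear equations in x and y:
179.8 x + 51.6 y = 11188.64
-197.2 x + 75.8 y = 610.67
Solving: x ≈ 34.304, y ≈ 97.301 km (keep extra digits for the depth step; rounded: 34.3, 97.3).
Then from the Receiver 0 sphere: z² = 78.81² − (x − 39.1)² − (y − 38.9)² with x = 34.304, y = 97.301, so z ≈ 52.700 ≈ 52.7 km.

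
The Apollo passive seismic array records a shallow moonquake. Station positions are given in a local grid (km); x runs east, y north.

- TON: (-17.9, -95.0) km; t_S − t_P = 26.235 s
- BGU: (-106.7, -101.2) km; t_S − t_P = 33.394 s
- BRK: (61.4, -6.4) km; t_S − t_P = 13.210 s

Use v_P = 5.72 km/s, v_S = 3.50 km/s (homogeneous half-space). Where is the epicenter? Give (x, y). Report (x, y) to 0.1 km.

Distance from S−P lag: d = Δt · v_P v_S / (v_P − v_S) = Δt · (5.72·3.50)/(5.72−3.50) ≈ 9.0180·Δt.
So d_TON = 236.59, d_BGU = 301.15, d_BRK = 119.13 km.
Circle about each station: (x + 17.9)² + (y + 95.0)² = 236.59²; (x + 106.7)² + (y + 101.2)² = 301.15²; (x − 61.4)² + (y + 6.4)² = 119.13².
Subtracting the TON equation from the BGU and BRK equations removes the quadratic terms:
-177.6 x − 12.4 y = -22435.57
158.6 x + 177.2 y = 36248.38
Solving the 2×2 system: x ≈ 119.5, y ≈ 97.6 km.

119.5 km east, 97.6 km north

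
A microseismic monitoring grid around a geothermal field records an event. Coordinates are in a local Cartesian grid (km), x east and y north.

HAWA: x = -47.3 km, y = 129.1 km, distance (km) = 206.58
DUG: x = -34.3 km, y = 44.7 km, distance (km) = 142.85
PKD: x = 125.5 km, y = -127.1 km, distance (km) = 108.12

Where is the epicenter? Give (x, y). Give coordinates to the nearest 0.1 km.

Circle about each station: (x + 47.3)² + (y − 129.1)² = 206.58²; (x + 34.3)² + (y − 44.7)² = 142.85²; (x − 125.5)² + (y + 127.1)² = 108.12².
Subtracting pairs of circle equations eliminates x²+y² and gives linear equations (the radical axes):
26.0 x − 168.8 y = 6539.65
345.6 x − 512.4 y = 43985.92
Solving the 2×2 system: x ≈ 90.5, y ≈ -24.8 km.
Check against HAWA (with the unrounded x, y): √((x + 47.3)²+(y − 129.1)²) = 206.58 ≈ 206.58 km. ✓

90.5 km east, -24.8 km north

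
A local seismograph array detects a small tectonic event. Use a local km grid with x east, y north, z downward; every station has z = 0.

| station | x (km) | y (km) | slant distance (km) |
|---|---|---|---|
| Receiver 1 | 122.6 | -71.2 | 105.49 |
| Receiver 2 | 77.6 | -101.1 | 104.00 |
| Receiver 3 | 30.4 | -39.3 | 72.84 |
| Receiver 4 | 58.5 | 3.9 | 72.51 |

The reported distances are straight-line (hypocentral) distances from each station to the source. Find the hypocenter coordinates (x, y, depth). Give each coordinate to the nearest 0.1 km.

(55.6, -24.4, 66.7)

Each station gives a sphere (x−x_i)² + (y−y_i)² + z² = d_i² (stations at z=0).
Subtracting the Receiver 1 sphere from Receiver 2 and Receiver 3: z² cancels, leaving linear equations in x and y:
-90.0 x − 59.8 y = -3545.09
-184.4 x + 63.8 y = -11809.08
Solving: x ≈ 55.600, y ≈ -24.396 km (keep extra digits for the depth step; rounded: 55.6, -24.4).
Then from the Receiver 1 sphere: z² = 105.49² − (x − 122.6)² − (y + 71.2)² with x = 55.600, y = -24.396, so z ≈ 66.697 ≈ 66.7 km.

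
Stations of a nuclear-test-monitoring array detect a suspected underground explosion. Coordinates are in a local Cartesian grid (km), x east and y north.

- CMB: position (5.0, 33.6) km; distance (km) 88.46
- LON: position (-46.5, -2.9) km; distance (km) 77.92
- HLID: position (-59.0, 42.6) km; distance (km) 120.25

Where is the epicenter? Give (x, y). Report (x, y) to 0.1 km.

Circle about each station: (x − 5.0)² + (y − 33.6)² = 88.46²; (x + 46.5)² + (y + 2.9)² = 77.92²; (x + 59.0)² + (y − 42.6)² = 120.25².
Subtracting pairs of circle equations eliminates x²+y² and gives linear equations (the radical axes):
-103.0 x − 73.0 y = 2770.35
-128.0 x + 18.0 y = -2493.09
Solving the 2×2 system: x ≈ 11.8, y ≈ -54.6 km.
Check against CMB (with the unrounded x, y): √((x − 5.0)²+(y − 33.6)²) = 88.46 ≈ 88.46 km. ✓

(11.8, -54.6)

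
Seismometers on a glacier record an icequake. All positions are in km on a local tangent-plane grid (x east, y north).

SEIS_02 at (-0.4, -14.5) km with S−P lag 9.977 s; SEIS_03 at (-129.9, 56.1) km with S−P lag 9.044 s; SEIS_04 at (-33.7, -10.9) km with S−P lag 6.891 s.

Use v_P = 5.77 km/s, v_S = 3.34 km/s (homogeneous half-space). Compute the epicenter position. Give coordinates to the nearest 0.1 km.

Distance from S−P lag: d = Δt · v_P v_S / (v_P − v_S) = Δt · (5.77·3.34)/(5.77−3.34) ≈ 7.9308·Δt.
So d_SEIS_02 = 79.13, d_SEIS_03 = 71.73, d_SEIS_04 = 54.65 km.
Circle about each station: (x + 0.4)² + (y + 14.5)² = 79.13²; (x + 129.9)² + (y − 56.1)² = 71.73²; (x + 33.7)² + (y + 10.9)² = 54.65².
Subtracting the SEIS_02 equation from the SEIS_03 and SEIS_04 equations removes the quadratic terms:
-259.0 x + 141.2 y = 20927.17
-66.6 x + 7.2 y = 4319.02
Solving the 2×2 system: x ≈ -60.9, y ≈ 36.5 km.

(-60.9, 36.5)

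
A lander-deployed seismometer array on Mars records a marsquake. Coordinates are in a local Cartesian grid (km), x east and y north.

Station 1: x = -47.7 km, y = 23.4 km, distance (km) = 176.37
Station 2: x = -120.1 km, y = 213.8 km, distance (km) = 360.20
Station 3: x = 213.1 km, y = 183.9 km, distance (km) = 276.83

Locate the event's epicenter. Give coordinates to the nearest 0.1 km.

102.1 km east, -69.7 km north

Circle about each station: (x + 47.7)² + (y − 23.4)² = 176.37²; (x + 120.1)² + (y − 213.8)² = 360.20²; (x − 213.1)² + (y − 183.9)² = 276.83².
Subtracting pairs of circle equations eliminates x²+y² and gives linear equations (the radical axes):
-144.8 x + 380.8 y = -41326.06
521.6 x + 321.0 y = 30879.50
Solving the 2×2 system: x ≈ 102.1, y ≈ -69.7 km.
Check against Station 1 (with the unrounded x, y): √((x + 47.7)²+(y − 23.4)²) = 176.37 ≈ 176.37 km. ✓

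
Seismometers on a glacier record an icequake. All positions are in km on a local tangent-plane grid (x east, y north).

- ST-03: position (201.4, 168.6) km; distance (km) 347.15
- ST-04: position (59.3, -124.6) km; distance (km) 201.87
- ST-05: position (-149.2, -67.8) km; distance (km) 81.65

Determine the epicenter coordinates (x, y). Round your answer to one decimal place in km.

Circle about each station: (x − 201.4)² + (y − 168.6)² = 347.15²; (x − 59.3)² + (y + 124.6)² = 201.87²; (x + 149.2)² + (y + 67.8)² = 81.65².
Subtracting the ST-03 equation from the ST-04 and ST-05 equations removes the quadratic terms:
-284.2 x − 586.4 y = 29815.36
-701.2 x − 472.8 y = 71715.96
Solving the 2×2 system: x ≈ -101.0, y ≈ -1.9 km.
Check against ST-03 (with the unrounded x, y): √((x − 201.4)²+(y − 168.6)²) = 347.15 ≈ 347.15 km. ✓

-101.0 km east, -1.9 km north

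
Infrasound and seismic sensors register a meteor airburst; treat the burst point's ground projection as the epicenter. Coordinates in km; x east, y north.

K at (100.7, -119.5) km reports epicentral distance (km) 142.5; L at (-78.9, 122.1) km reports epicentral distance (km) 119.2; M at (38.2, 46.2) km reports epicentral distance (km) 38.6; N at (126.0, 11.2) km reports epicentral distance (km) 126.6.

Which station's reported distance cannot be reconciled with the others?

K

Solve using three stations at a time. Using L, M, N (subtract circle equations pairwise → linear system) gives (x, y) ≈ (1.4, 33.9).
Distances from that point to each station vs reported:
  K: calculated 182.7 vs reported 142.5 → residual 40.2 km
  L: calculated 119.3 vs reported 119.2 → residual 0.1 km
  M: calculated 38.8 vs reported 38.6 → residual 0.2 km
  N: calculated 126.7 vs reported 126.6 → residual 0.1 km
L, M, N are mutually consistent (residuals ≈ 0); K is off by 40.2 km.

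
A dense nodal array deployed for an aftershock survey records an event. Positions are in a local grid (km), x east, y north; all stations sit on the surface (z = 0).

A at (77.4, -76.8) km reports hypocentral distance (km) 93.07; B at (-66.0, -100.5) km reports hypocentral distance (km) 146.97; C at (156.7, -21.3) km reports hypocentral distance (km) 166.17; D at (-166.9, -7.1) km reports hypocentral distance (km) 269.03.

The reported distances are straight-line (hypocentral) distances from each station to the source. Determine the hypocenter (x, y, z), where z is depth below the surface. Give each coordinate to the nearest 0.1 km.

(58.7, -136.4, 69.0)

Each station gives a sphere (x−x_i)² + (y−y_i)² + z² = d_i² (stations at z=0).
Subtracting the A sphere from B and C: z² cancels, leaving linear equations in x and y:
-286.8 x − 47.4 y = -10370.91
158.6 x + 111.0 y = -5830.86
Solving: x ≈ 58.706, y ≈ -136.411 km (keep extra digits for the depth step; rounded: 58.7, -136.4).
Then from the A sphere: z² = 93.07² − (x − 77.4)² − (y + 76.8)² with x = 58.706, y = -136.411, so z ≈ 68.986 ≈ 69.0 km.
Check against D (with the unrounded solution): distance 269.03 ≈ 269.03 km. ✓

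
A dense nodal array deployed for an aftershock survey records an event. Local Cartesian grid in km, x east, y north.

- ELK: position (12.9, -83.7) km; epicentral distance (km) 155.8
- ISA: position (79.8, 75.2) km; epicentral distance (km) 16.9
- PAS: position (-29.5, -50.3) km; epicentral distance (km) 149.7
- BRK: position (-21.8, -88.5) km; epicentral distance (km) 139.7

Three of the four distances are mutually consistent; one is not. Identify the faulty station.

Solve using three stations at a time. Using ELK, ISA, PAS (subtract circle equations pairwise → linear system) gives (x, y) ≈ (70.6, 61.0).
Distances from that point to each station vs reported:
  ELK: calculated 155.8 vs reported 155.8 → residual 0.0 km
  ISA: calculated 16.9 vs reported 16.9 → residual 0.0 km
  PAS: calculated 149.7 vs reported 149.7 → residual 0.0 km
  BRK: calculated 175.8 vs reported 139.7 → residual 36.1 km
ELK, ISA, PAS are mutually consistent (residuals ≈ 0); BRK is off by 36.1 km.

BRK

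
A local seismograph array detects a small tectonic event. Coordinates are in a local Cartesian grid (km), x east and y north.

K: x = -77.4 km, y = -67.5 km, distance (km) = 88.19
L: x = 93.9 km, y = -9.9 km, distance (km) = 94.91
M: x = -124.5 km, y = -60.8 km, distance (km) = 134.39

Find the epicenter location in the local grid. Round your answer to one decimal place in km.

9.7 km east, -53.7 km north

Circle about each station: (x + 77.4)² + (y + 67.5)² = 88.19²; (x − 93.9)² + (y + 9.9)² = 94.91²; (x + 124.5)² + (y + 60.8)² = 134.39².
Subtracting the K equation from the L and M equations removes the quadratic terms:
342.6 x + 115.2 y = -2862.22
-94.2 x + 13.4 y = -1633.32
Solving the 2×2 system: x ≈ 9.7, y ≈ -53.7 km.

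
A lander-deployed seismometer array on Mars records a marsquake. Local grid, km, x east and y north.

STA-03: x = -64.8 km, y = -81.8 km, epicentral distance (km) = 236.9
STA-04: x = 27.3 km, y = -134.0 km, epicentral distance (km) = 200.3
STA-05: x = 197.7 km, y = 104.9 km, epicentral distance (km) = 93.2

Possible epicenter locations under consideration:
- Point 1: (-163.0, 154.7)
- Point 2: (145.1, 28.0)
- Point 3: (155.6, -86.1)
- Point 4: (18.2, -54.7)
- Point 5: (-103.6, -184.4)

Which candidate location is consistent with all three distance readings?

For each candidate, compare |candidate − station| to the reported distance:
Point 1: residuals STA-03 19.2, STA-04 145.5, STA-05 270.9 → max 270.9 km
Point 2: residuals STA-03 0.0, STA-04 0.0, STA-05 0.0 → max 0.0 km
Point 3: residuals STA-03 16.5, STA-04 63.4, STA-05 102.4 → max 102.4 km
Point 4: residuals STA-03 149.6, STA-04 120.5, STA-05 147.0 → max 149.6 km
Point 5: residuals STA-03 127.2, STA-04 60.0, STA-05 324.5 → max 324.5 km
Only Point 2 has all residuals ≈ 0.

Point 2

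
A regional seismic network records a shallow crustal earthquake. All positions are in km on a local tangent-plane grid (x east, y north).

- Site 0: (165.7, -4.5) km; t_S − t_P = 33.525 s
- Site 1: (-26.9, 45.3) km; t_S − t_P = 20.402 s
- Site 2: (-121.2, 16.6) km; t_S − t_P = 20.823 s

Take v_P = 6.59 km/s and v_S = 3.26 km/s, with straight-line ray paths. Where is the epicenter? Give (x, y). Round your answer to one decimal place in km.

Distance from S−P lag: d = Δt · v_P v_S / (v_P − v_S) = Δt · (6.59·3.26)/(6.59−3.26) ≈ 6.4515·Δt.
So d_Site 0 = 216.29, d_Site 1 = 131.62, d_Site 2 = 134.34 km.
Circle about each station: (x − 165.7)² + (y + 4.5)² = 216.29²; (x + 26.9)² + (y − 45.3)² = 131.62²; (x + 121.2)² + (y − 16.6)² = 134.34².
Subtracting the Site 0 equation from the Site 1 and Site 2 equations removes the quadratic terms:
-385.2 x + 99.6 y = 4756.50
-573.8 x + 42.2 y = 16222.39
Solving the 2×2 system: x ≈ -34.6, y ≈ -86.1 km.

x ≈ -34.6 km, y ≈ -86.1 km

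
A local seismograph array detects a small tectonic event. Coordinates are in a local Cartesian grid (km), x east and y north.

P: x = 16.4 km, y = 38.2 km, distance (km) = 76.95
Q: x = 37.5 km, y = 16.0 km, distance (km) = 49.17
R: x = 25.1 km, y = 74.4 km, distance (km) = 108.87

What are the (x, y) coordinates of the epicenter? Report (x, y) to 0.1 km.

x ≈ 47.7 km, y ≈ -32.1 km

Circle about each station: (x − 16.4)² + (y − 38.2)² = 76.95²; (x − 37.5)² + (y − 16.0)² = 49.17²; (x − 25.1)² + (y − 74.4)² = 108.87².
Subtracting the P equation from the Q and R equations removes the quadratic terms:
42.2 x − 44.4 y = 3437.66
17.4 x + 72.4 y = -1494.20
Solving the 2×2 system: x ≈ 47.7, y ≈ -32.1 km.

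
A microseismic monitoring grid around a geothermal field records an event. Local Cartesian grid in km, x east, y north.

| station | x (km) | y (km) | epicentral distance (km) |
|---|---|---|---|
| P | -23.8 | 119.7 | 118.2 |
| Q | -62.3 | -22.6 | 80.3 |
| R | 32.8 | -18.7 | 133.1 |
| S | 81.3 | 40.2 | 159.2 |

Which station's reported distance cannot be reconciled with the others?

Solve using three stations at a time. Using Q, R, S (subtract circle equations pairwise → linear system) gives (x, y) ≈ (-77.2, 56.5).
Distances from that point to each station vs reported:
  P: calculated 82.7 vs reported 118.2 → residual 35.5 km
  Q: calculated 80.5 vs reported 80.3 → residual 0.2 km
  R: calculated 133.2 vs reported 133.1 → residual 0.1 km
  S: calculated 159.3 vs reported 159.2 → residual 0.1 km
Q, R, S are mutually consistent (residuals ≈ 0); P is off by 35.5 km.

P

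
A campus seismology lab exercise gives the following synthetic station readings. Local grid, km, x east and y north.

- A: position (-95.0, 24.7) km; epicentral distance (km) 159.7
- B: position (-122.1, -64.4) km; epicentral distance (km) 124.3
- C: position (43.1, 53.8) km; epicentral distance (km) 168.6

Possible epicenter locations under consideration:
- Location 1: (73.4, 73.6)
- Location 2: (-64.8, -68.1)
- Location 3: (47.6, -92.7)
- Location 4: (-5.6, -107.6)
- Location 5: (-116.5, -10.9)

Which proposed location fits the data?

For each candidate, compare |candidate − station| to the reported distance:
Location 1: residuals A 15.7, B 115.0, C 132.4 → max 132.4 km
Location 2: residuals A 62.1, B 66.9, C 5.8 → max 66.9 km
Location 3: residuals A 25.0, B 47.7, C 22.0 → max 47.7 km
Location 4: residuals A 0.0, B 0.0, C 0.0 → max 0.0 km
Location 5: residuals A 118.1, B 70.5, C 3.6 → max 118.1 km
Only Location 4 has all residuals ≈ 0.

Location 4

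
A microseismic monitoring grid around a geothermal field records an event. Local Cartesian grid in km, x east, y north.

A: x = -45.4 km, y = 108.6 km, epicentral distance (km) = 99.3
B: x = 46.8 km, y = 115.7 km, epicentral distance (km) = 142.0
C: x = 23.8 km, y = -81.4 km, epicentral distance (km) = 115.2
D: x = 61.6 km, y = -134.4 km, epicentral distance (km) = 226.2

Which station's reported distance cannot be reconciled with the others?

D

Solve using three stations at a time. Using A, B, C (subtract circle equations pairwise → linear system) gives (x, y) ≈ (-47.3, 9.3).
Distances from that point to each station vs reported:
  A: calculated 99.3 vs reported 99.3 → residual 0.0 km
  B: calculated 142.0 vs reported 142.0 → residual 0.0 km
  C: calculated 115.2 vs reported 115.2 → residual 0.0 km
  D: calculated 180.3 vs reported 226.2 → residual 45.9 km
A, B, C are mutually consistent (residuals ≈ 0); D is off by 45.9 km.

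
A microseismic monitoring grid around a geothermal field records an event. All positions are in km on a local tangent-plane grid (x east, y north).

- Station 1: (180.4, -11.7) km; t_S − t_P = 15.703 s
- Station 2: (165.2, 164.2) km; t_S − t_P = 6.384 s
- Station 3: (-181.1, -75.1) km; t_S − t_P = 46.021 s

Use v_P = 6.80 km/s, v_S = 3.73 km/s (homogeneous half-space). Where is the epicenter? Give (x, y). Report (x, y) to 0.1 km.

x ≈ 148.7 km, y ≈ 114.1 km

Distance from S−P lag: d = Δt · v_P v_S / (v_P − v_S) = Δt · (6.80·3.73)/(6.80−3.73) ≈ 8.2619·Δt.
So d_Station 1 = 129.74, d_Station 2 = 52.74, d_Station 3 = 380.22 km.
Circle about each station: (x − 180.4)² + (y + 11.7)² = 129.74²; (x − 165.2)² + (y − 164.2)² = 52.74²; (x + 181.1)² + (y + 75.1)² = 380.22².
Subtracting the Station 1 equation from the Station 2 and Station 3 equations removes the quadratic terms:
-30.4 x + 351.8 y = 35622.59
-723.0 x − 126.8 y = -121978.61
Solving the 2×2 system: x ≈ 148.7, y ≈ 114.1 km.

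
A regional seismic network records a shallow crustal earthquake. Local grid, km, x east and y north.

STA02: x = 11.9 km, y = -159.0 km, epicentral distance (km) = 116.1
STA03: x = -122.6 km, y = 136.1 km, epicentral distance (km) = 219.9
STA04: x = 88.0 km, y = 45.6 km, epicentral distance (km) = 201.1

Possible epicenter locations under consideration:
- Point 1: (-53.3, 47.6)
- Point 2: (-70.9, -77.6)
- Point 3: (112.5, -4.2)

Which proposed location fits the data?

Point 2

For each candidate, compare |candidate − station| to the reported distance:
Point 1: residuals STA02 100.5, STA03 107.5, STA04 59.8 → max 107.5 km
Point 2: residuals STA02 0.0, STA03 0.0, STA04 0.0 → max 0.0 km
Point 3: residuals STA02 68.5, STA03 53.9, STA04 145.6 → max 145.6 km
Only Point 2 has all residuals ≈ 0.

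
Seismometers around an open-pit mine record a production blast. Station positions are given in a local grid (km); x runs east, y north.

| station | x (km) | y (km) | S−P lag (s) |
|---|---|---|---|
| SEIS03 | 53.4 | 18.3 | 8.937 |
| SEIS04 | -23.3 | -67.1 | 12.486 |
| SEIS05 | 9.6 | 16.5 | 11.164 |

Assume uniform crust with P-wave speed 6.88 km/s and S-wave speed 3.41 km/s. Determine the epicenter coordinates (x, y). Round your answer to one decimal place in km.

Distance from S−P lag: d = Δt · v_P v_S / (v_P − v_S) = Δt · (6.88·3.41)/(6.88−3.41) ≈ 6.7610·Δt.
So d_SEIS03 = 60.42, d_SEIS04 = 84.42, d_SEIS05 = 75.48 km.
Circle about each station: (x − 53.4)² + (y − 18.3)² = 60.42²; (x + 23.3)² + (y + 67.1)² = 84.42²; (x − 9.6)² + (y − 16.5)² = 75.48².
Subtracting pairs of circle equations eliminates x²+y² and gives linear equations (the radical axes):
-153.4 x − 170.8 y = -1617.31
-87.6 x − 3.6 y = -4868.69
Solving the 2×2 system: x ≈ 57.3, y ≈ -42.0 km.

(57.3, -42.0)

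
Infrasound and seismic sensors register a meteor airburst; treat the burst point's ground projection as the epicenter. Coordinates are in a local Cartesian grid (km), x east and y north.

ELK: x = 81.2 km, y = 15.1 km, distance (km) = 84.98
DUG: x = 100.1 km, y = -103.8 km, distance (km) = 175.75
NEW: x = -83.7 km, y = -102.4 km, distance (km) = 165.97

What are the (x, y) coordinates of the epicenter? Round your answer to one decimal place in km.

Circle about each station: (x − 81.2)² + (y − 15.1)² = 84.98²; (x − 100.1)² + (y + 103.8)² = 175.75²; (x + 83.7)² + (y + 102.4)² = 165.97².
Subtracting the ELK equation from the DUG and NEW equations removes the quadratic terms:
37.8 x − 237.8 y = -9693.46
-329.8 x − 235.0 y = -9654.44
Solving the 2×2 system: x ≈ 0.2, y ≈ 40.8 km.

x ≈ 0.2 km, y ≈ 40.8 km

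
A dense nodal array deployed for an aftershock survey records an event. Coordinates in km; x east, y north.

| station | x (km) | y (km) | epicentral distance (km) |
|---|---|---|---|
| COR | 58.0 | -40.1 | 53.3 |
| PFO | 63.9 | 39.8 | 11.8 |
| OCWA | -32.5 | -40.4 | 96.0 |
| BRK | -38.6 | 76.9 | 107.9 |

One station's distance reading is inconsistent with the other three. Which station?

Solve using three stations at a time. Using COR, OCWA, BRK (subtract circle equations pairwise → linear system) gives (x, y) ≈ (47.8, 12.2).
Distances from that point to each station vs reported:
  COR: calculated 53.3 vs reported 53.3 → residual 0.0 km
  PFO: calculated 31.9 vs reported 11.8 → residual 20.1 km
  OCWA: calculated 96.0 vs reported 96.0 → residual 0.0 km
  BRK: calculated 107.9 vs reported 107.9 → residual 0.0 km
COR, OCWA, BRK are mutually consistent (residuals ≈ 0); PFO is off by 20.1 km.

PFO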